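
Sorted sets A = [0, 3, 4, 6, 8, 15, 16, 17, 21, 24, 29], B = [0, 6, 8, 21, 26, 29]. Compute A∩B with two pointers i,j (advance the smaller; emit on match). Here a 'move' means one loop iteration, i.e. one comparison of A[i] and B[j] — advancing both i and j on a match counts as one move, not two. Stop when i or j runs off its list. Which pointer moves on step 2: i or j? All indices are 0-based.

[i=0,j=0] 0==0 emit → i++,j++
[i=1,j=1] 3<6 → i++

i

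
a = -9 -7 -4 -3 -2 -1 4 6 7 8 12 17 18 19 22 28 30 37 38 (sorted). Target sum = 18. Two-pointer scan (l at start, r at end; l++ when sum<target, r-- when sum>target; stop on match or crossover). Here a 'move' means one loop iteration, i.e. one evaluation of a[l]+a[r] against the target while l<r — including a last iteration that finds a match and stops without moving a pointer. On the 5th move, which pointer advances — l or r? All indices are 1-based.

l

l=1 r=19: -9+38=29 >18, r--
l=1 r=18: -9+37=28 >18, r--
l=1 r=17: -9+30=21 >18, r--
l=1 r=16: -9+28=19 >18, r--
l=1 r=15: -9+22=13 <18, l++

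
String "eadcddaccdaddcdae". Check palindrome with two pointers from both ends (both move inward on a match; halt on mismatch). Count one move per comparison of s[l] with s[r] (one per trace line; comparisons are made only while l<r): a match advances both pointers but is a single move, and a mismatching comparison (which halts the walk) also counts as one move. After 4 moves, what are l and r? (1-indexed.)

l=1 r=17: 'e'=='e', l++,r--
l=2 r=16: 'a'=='a', l++,r--
l=3 r=15: 'd'=='d', l++,r--
l=4 r=14: 'c'=='c', l++,r--

l=5, r=13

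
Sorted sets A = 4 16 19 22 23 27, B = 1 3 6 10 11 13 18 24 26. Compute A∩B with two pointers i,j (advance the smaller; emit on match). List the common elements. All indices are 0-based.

intersection = []

i=0 j=0: 4>1, j++
i=0 j=1: 4>3, j++
i=0 j=2: 4<6, i++
i=1 j=2: 16>6, j++
i=1 j=3: 16>10, j++
i=1 j=4: 16>11, j++
i=1 j=5: 16>13, j++
i=1 j=6: 16<18, i++
i=2 j=6: 19>18, j++
i=2 j=7: 19<24, i++
i=3 j=7: 22<24, i++
i=4 j=7: 23<24, i++
i=5 j=7: 27>24, j++
i=5 j=8: 27>26, j++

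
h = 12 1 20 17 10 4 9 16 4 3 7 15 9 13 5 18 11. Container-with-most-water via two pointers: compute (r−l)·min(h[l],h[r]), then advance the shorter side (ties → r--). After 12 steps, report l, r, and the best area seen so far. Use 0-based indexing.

l=2, r=6, best area=234

l=0 r=16: min(12,11)*16=176 best=176 *, r--
l=0 r=15: min(12,18)*15=180 best=180 *, l++
l=1 r=15: min(1,18)*14=14 best=180, l++
l=2 r=15: min(20,18)*13=234 best=234 *, r--
l=2 r=14: min(20,5)*12=60 best=234, r--
l=2 r=13: min(20,13)*11=143 best=234, r--
l=2 r=12: min(20,9)*10=90 best=234, r--
l=2 r=11: min(20,15)*9=135 best=234, r--
l=2 r=10: min(20,7)*8=56 best=234, r--
l=2 r=9: min(20,3)*7=21 best=234, r--
l=2 r=8: min(20,4)*6=24 best=234, r--
l=2 r=7: min(20,16)*5=80 best=234, r--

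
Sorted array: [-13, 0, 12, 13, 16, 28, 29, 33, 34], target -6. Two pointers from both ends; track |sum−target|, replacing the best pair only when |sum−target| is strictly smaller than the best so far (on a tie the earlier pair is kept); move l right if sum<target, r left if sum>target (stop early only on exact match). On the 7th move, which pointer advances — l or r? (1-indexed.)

r

l=1 r=9: -13+34=21 d=27 *, r--
l=1 r=8: -13+33=20 d=26 *, r--
l=1 r=7: -13+29=16 d=22 *, r--
l=1 r=6: -13+28=15 d=21 *, r--
l=1 r=5: -13+16=3 d=9 *, r--
l=1 r=4: -13+13=0 d=6 *, r--
l=1 r=3: -13+12=-1 d=5 *, r--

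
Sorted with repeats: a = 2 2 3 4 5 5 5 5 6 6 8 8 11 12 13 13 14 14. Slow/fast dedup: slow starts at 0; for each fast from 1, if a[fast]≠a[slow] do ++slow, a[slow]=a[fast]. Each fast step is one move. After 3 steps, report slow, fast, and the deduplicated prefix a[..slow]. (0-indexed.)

(s=0,f=1) a[fast]=2=a[slow] dup → fast++
(s=0,f=2) a[fast]=3≠a[slow]=2 write a[1]=3 → slow++,fast++
(s=1,f=3) a[fast]=4≠a[slow]=3 write a[2]=4 → slow++,fast++

slow=2, fast=4, prefix=[2, 3, 4]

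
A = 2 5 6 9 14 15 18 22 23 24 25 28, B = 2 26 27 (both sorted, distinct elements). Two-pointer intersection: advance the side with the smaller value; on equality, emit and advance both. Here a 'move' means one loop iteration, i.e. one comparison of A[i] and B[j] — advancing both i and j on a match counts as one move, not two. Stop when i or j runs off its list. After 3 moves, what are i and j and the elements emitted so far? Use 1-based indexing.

i=4, j=2, emitted=[2]

i=1 j=1: 2==2 emit, i++,j++
i=2 j=2: 5<26, i++
i=3 j=2: 6<26, i++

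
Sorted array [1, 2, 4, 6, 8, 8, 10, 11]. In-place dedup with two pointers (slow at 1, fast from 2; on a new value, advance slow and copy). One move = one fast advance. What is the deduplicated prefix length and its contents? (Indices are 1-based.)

length 7; prefix = [1, 2, 4, 6, 8, 10, 11]

(s=1,f=2) a[fast]=2≠a[slow]=1 write a[2]=2 → slow++,fast++
(s=2,f=3) a[fast]=4≠a[slow]=2 write a[3]=4 → slow++,fast++
(s=3,f=4) a[fast]=6≠a[slow]=4 write a[4]=6 → slow++,fast++
(s=4,f=5) a[fast]=8≠a[slow]=6 write a[5]=8 → slow++,fast++
(s=5,f=6) a[fast]=8=a[slow] dup → fast++
(s=5,f=7) a[fast]=10≠a[slow]=8 write a[6]=10 → slow++,fast++
(s=6,f=8) a[fast]=11≠a[slow]=10 write a[7]=11 → slow++,fast++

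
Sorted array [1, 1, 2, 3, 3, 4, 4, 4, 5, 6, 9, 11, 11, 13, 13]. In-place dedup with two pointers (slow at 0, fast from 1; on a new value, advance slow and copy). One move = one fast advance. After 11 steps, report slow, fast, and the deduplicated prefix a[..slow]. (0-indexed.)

(s=0,f=1) a[fast]=1=a[slow] dup → fast++
(s=0,f=2) a[fast]=2≠a[slow]=1 write a[1]=2 → slow++,fast++
(s=1,f=3) a[fast]=3≠a[slow]=2 write a[2]=3 → slow++,fast++
(s=2,f=4) a[fast]=3=a[slow] dup → fast++
(s=2,f=5) a[fast]=4≠a[slow]=3 write a[3]=4 → slow++,fast++
(s=3,f=6) a[fast]=4=a[slow] dup → fast++
(s=3,f=7) a[fast]=4=a[slow] dup → fast++
(s=3,f=8) a[fast]=5≠a[slow]=4 write a[4]=5 → slow++,fast++
(s=4,f=9) a[fast]=6≠a[slow]=5 write a[5]=6 → slow++,fast++
(s=5,f=10) a[fast]=9≠a[slow]=6 write a[6]=9 → slow++,fast++
(s=6,f=11) a[fast]=11≠a[slow]=9 write a[7]=11 → slow++,fast++

slow=7, fast=12, prefix=[1, 2, 3, 4, 5, 6, 9, 11]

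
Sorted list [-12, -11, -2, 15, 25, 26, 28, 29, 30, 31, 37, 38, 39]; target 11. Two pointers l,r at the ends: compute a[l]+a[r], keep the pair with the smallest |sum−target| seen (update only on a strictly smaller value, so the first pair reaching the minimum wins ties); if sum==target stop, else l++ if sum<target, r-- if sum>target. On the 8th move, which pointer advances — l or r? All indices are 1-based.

[1,13] -12+39=27 d=16 * → r--
[1,12] -12+38=26 d=15 * → r--
[1,11] -12+37=25 d=14 * → r--
[1,10] -12+31=19 d=8 * → r--
[1,9] -12+30=18 d=7 * → r--
[1,8] -12+29=17 d=6 * → r--
[1,7] -12+28=16 d=5 * → r--
[1,6] -12+26=14 d=3 * → r--

r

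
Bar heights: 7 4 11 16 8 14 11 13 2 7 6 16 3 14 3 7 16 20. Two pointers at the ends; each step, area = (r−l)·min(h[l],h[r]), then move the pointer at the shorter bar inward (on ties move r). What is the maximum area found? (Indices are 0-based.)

max area = 224

l=0 r=17: min(7,20)*17=119 best=119 *, l++
l=1 r=17: min(4,20)*16=64 best=119, l++
l=2 r=17: min(11,20)*15=165 best=165 *, l++
l=3 r=17: min(16,20)*14=224 best=224 *, l++
l=4 r=17: min(8,20)*13=104 best=224, l++
l=5 r=17: min(14,20)*12=168 best=224, l++
l=6 r=17: min(11,20)*11=121 best=224, l++
l=7 r=17: min(13,20)*10=130 best=224, l++
l=8 r=17: min(2,20)*9=18 best=224, l++
l=9 r=17: min(7,20)*8=56 best=224, l++
l=10 r=17: min(6,20)*7=42 best=224, l++
l=11 r=17: min(16,20)*6=96 best=224, l++
l=12 r=17: min(3,20)*5=15 best=224, l++
l=13 r=17: min(14,20)*4=56 best=224, l++
l=14 r=17: min(3,20)*3=9 best=224, l++
l=15 r=17: min(7,20)*2=14 best=224, l++
l=16 r=17: min(16,20)*1=16 best=224, l++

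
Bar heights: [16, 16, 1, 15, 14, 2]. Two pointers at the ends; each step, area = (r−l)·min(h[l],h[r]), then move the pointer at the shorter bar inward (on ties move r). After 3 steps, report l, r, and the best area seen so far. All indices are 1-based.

[1,6] min(16,2)*5=10 best=10 * → r--
[1,5] min(16,14)*4=56 best=56 * → r--
[1,4] min(16,15)*3=45 best=56 → r--

l=1, r=3, best area=56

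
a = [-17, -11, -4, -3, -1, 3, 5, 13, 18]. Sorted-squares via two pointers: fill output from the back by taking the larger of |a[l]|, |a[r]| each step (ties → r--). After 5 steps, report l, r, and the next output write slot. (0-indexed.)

l=2, r=5, next write slot=3

[0,8] |-17|<=|18| out[8]=324 → r--
[0,7] |-17|>|13| out[7]=289 → l++
[1,7] |-11|<=|13| out[6]=169 → r--
[1,6] |-11|>|5| out[5]=121 → l++
[2,6] |-4|<=|5| out[4]=25 → r--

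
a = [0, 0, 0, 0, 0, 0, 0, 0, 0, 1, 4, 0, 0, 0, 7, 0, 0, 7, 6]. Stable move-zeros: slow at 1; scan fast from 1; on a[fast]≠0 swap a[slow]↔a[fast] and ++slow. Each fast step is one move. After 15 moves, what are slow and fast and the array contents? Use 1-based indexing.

slow=4, fast=16, a=[1, 4, 7, 0, 0, 0, 0, 0, 0, 0, 0, 0, 0, 0, 0, 0, 0, 7, 6]

slow=1 fast=1: a[fast]=0, fast++
slow=1 fast=2: a[fast]=0, fast++
slow=1 fast=3: a[fast]=0, fast++
slow=1 fast=4: a[fast]=0, fast++
slow=1 fast=5: a[fast]=0, fast++
slow=1 fast=6: a[fast]=0, fast++
slow=1 fast=7: a[fast]=0, fast++
slow=1 fast=8: a[fast]=0, fast++
slow=1 fast=9: a[fast]=0, fast++
slow=1 fast=10: a[fast]=1≠0 swap→a[1]=1, slow++,fast++
slow=2 fast=11: a[fast]=4≠0 swap→a[2]=4, slow++,fast++
slow=3 fast=12: a[fast]=0, fast++
slow=3 fast=13: a[fast]=0, fast++
slow=3 fast=14: a[fast]=0, fast++
slow=3 fast=15: a[fast]=7≠0 swap→a[3]=7, slow++,fast++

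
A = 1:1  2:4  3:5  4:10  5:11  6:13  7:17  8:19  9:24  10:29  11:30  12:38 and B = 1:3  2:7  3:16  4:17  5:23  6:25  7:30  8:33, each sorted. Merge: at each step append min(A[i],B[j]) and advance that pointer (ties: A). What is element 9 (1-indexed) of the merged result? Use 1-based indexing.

i=1 j=1: A[i]=1<=B[j]=3 take 1, i++
i=2 j=1: A[i]=4>B[j]=3 take 3, j++
i=2 j=2: A[i]=4<=B[j]=7 take 4, i++
i=3 j=2: A[i]=5<=B[j]=7 take 5, i++
i=4 j=2: A[i]=10>B[j]=7 take 7, j++
i=4 j=3: A[i]=10<=B[j]=16 take 10, i++
i=5 j=3: A[i]=11<=B[j]=16 take 11, i++
i=6 j=3: A[i]=13<=B[j]=16 take 13, i++
i=7 j=3: A[i]=17>B[j]=16 take 16, j++
i=7 j=4: A[i]=17<=B[j]=17 take 17, i++
i=8 j=4: A[i]=19>B[j]=17 take 17, j++
i=8 j=5: A[i]=19<=B[j]=23 take 19, i++
i=9 j=5: A[i]=24>B[j]=23 take 23, j++
i=9 j=6: A[i]=24<=B[j]=25 take 24, i++
i=10 j=6: A[i]=29>B[j]=25 take 25, j++
i=10 j=7: A[i]=29<=B[j]=30 take 29, i++
i=11 j=7: A[i]=30<=B[j]=30 take 30, i++
i=12 j=7: A[i]=38>B[j]=30 take 30, j++
i=12 j=8: A[i]=38>B[j]=33 take 33, j++
i=12 j=9: B done, take A[i]=38, i++

merged[9] = 16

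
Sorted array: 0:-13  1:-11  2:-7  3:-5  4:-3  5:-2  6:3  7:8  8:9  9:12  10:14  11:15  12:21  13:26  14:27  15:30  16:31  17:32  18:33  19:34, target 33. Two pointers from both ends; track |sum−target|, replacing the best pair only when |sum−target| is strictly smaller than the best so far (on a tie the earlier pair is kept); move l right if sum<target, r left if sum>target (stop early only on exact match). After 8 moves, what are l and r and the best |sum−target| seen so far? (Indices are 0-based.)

[0,19] -13+34=21 d=12 * → l++
[1,19] -11+34=23 d=10 * → l++
[2,19] -7+34=27 d=6 * → l++
[3,19] -5+34=29 d=4 * → l++
[4,19] -3+34=31 d=2 * → l++
[5,19] -2+34=32 d=1 * → l++
[6,19] 3+34=37 d=4 → r--
[6,18] 3+33=36 d=3 → r--

l=6, r=17, best |Δ|=1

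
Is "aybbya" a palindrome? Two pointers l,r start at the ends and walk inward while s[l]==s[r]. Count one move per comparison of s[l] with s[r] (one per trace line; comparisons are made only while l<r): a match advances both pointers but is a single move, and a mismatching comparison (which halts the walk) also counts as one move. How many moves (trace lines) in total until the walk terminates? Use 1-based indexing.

3 moves

l=1 r=6: 'a'=='a', l++,r--
l=2 r=5: 'y'=='y', l++,r--
l=3 r=4: 'b'=='b', l++,r--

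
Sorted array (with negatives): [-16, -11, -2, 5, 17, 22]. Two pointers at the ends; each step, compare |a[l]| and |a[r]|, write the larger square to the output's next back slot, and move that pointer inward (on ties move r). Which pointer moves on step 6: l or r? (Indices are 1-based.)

[1,6] |-16|<=|22| out[6]=484 → r--
[1,5] |-16|<=|17| out[5]=289 → r--
[1,4] |-16|>|5| out[4]=256 → l++
[2,4] |-11|>|5| out[3]=121 → l++
[3,4] |-2|<=|5| out[2]=25 → r--
[3,3] |-2|<=|-2| out[1]=4 → r--

r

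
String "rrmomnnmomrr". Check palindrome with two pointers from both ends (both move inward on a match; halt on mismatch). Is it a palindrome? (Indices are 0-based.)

palindrome

[0,11] 'r'=='r' → l++,r--
[1,10] 'r'=='r' → l++,r--
[2,9] 'm'=='m' → l++,r--
[3,8] 'o'=='o' → l++,r--
[4,7] 'm'=='m' → l++,r--
[5,6] 'n'=='n' → l++,r--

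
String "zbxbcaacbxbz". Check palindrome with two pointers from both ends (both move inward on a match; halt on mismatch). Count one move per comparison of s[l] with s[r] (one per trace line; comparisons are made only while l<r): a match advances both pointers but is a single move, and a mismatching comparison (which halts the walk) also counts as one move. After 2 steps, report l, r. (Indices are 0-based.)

l=0 r=11: 'z'=='z', l++,r--
l=1 r=10: 'b'=='b', l++,r--

l=2, r=9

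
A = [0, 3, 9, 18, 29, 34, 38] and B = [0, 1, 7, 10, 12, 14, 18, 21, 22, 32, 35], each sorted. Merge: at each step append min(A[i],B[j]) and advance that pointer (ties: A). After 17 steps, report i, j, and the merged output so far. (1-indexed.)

[i=1,j=1] A[i]=0<=B[j]=0 take 0 → i++
[i=2,j=1] A[i]=3>B[j]=0 take 0 → j++
[i=2,j=2] A[i]=3>B[j]=1 take 1 → j++
[i=2,j=3] A[i]=3<=B[j]=7 take 3 → i++
[i=3,j=3] A[i]=9>B[j]=7 take 7 → j++
[i=3,j=4] A[i]=9<=B[j]=10 take 9 → i++
[i=4,j=4] A[i]=18>B[j]=10 take 10 → j++
[i=4,j=5] A[i]=18>B[j]=12 take 12 → j++
[i=4,j=6] A[i]=18>B[j]=14 take 14 → j++
[i=4,j=7] A[i]=18<=B[j]=18 take 18 → i++
[i=5,j=7] A[i]=29>B[j]=18 take 18 → j++
[i=5,j=8] A[i]=29>B[j]=21 take 21 → j++
[i=5,j=9] A[i]=29>B[j]=22 take 22 → j++
[i=5,j=10] A[i]=29<=B[j]=32 take 29 → i++
[i=6,j=10] A[i]=34>B[j]=32 take 32 → j++
[i=6,j=11] A[i]=34<=B[j]=35 take 34 → i++
[i=7,j=11] A[i]=38>B[j]=35 take 35 → j++

i=7, j=12, merged so far=[0, 0, 1, 3, 7, 9, 10, 12, 14, 18, 18, 21, 22, 29, 32, 34, 35]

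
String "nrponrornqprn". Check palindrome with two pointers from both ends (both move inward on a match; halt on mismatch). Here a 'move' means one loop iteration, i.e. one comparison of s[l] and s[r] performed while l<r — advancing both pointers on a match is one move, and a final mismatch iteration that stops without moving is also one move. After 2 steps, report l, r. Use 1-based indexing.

l=1 r=13: 'n'=='n', l++,r--
l=2 r=12: 'r'=='r', l++,r--

l=3, r=11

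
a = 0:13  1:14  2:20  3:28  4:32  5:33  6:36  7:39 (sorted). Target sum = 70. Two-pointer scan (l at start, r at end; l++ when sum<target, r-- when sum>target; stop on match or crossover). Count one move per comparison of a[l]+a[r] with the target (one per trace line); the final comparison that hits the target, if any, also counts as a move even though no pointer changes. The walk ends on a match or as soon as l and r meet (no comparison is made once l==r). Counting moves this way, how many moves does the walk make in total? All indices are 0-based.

7 moves

l=0 r=7: 13+39=52 <70, l++
l=1 r=7: 14+39=53 <70, l++
l=2 r=7: 20+39=59 <70, l++
l=3 r=7: 28+39=67 <70, l++
l=4 r=7: 32+39=71 >70, r--
l=4 r=6: 32+36=68 <70, l++
l=5 r=6: 33+36=69 <70, l++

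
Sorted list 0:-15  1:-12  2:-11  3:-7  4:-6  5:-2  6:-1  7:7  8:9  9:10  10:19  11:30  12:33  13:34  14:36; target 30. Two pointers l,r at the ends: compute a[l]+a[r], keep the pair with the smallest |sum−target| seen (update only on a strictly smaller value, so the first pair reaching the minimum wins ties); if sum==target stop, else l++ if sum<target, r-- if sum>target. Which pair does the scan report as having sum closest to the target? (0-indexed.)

pair (-6, 36) with sum 30 (|Δ|=0)

[0,14] -15+36=21 d=9 * → l++
[1,14] -12+36=24 d=6 * → l++
[2,14] -11+36=25 d=5 * → l++
[3,14] -7+36=29 d=1 * → l++
[4,14] -6+36=30 d=0 * → stop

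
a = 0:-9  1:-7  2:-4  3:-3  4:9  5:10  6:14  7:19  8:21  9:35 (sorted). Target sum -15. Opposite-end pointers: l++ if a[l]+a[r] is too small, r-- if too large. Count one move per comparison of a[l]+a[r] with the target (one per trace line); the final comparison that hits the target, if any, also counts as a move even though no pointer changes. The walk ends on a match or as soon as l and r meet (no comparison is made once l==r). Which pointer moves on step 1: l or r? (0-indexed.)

r

l=0 r=9: -9+35=26 >-15, r--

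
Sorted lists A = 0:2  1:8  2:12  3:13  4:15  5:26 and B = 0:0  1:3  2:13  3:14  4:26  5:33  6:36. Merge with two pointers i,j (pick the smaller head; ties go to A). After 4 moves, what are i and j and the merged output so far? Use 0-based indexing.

[i=0,j=0] A[i]=2>B[j]=0 take 0 → j++
[i=0,j=1] A[i]=2<=B[j]=3 take 2 → i++
[i=1,j=1] A[i]=8>B[j]=3 take 3 → j++
[i=1,j=2] A[i]=8<=B[j]=13 take 8 → i++

i=2, j=2, merged so far=[0, 2, 3, 8]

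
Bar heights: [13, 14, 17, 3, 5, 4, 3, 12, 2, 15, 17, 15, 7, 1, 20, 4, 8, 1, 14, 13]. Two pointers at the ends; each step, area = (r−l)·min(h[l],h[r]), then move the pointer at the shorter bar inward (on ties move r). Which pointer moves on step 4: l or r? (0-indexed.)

r

l=0 r=19: min(13,13)*19=247 best=247 *, r--
l=0 r=18: min(13,14)*18=234 best=247, l++
l=1 r=18: min(14,14)*17=238 best=247, r--
l=1 r=17: min(14,1)*16=16 best=247, r--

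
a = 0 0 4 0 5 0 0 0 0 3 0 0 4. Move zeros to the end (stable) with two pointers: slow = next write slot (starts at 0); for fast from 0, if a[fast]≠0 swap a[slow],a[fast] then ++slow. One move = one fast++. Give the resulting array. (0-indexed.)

[4, 5, 3, 4, 0, 0, 0, 0, 0, 0, 0, 0, 0]

slow=0 fast=0: a[fast]=0, fast++
slow=0 fast=1: a[fast]=0, fast++
slow=0 fast=2: a[fast]=4≠0 swap→a[0]=4, slow++,fast++
slow=1 fast=3: a[fast]=0, fast++
slow=1 fast=4: a[fast]=5≠0 swap→a[1]=5, slow++,fast++
slow=2 fast=5: a[fast]=0, fast++
slow=2 fast=6: a[fast]=0, fast++
slow=2 fast=7: a[fast]=0, fast++
slow=2 fast=8: a[fast]=0, fast++
slow=2 fast=9: a[fast]=3≠0 swap→a[2]=3, slow++,fast++
slow=3 fast=10: a[fast]=0, fast++
slow=3 fast=11: a[fast]=0, fast++
slow=3 fast=12: a[fast]=4≠0 swap→a[3]=4, slow++,fast++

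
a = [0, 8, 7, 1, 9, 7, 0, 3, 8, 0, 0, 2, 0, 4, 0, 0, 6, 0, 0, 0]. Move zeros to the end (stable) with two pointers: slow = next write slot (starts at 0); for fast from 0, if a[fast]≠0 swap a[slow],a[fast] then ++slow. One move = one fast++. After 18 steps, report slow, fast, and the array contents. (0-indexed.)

slow=10, fast=18, a=[8, 7, 1, 9, 7, 3, 8, 2, 4, 6, 0, 0, 0, 0, 0, 0, 0, 0, 0, 0]

(s=0,f=0) a[fast]=0 → fast++
(s=0,f=1) a[fast]=8≠0 swap→a[0]=8 → slow++,fast++
(s=1,f=2) a[fast]=7≠0 swap→a[1]=7 → slow++,fast++
(s=2,f=3) a[fast]=1≠0 swap→a[2]=1 → slow++,fast++
(s=3,f=4) a[fast]=9≠0 swap→a[3]=9 → slow++,fast++
(s=4,f=5) a[fast]=7≠0 swap→a[4]=7 → slow++,fast++
(s=5,f=6) a[fast]=0 → fast++
(s=5,f=7) a[fast]=3≠0 swap→a[5]=3 → slow++,fast++
(s=6,f=8) a[fast]=8≠0 swap→a[6]=8 → slow++,fast++
(s=7,f=9) a[fast]=0 → fast++
(s=7,f=10) a[fast]=0 → fast++
(s=7,f=11) a[fast]=2≠0 swap→a[7]=2 → slow++,fast++
(s=8,f=12) a[fast]=0 → fast++
(s=8,f=13) a[fast]=4≠0 swap→a[8]=4 → slow++,fast++
(s=9,f=14) a[fast]=0 → fast++
(s=9,f=15) a[fast]=0 → fast++
(s=9,f=16) a[fast]=6≠0 swap→a[9]=6 → slow++,fast++
(s=10,f=17) a[fast]=0 → fast++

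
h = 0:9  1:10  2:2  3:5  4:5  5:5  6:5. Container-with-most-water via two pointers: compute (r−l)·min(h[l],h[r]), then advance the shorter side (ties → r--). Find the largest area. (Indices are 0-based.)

l=0 r=6: min(9,5)*6=30 best=30 *, r--
l=0 r=5: min(9,5)*5=25 best=30, r--
l=0 r=4: min(9,5)*4=20 best=30, r--
l=0 r=3: min(9,5)*3=15 best=30, r--
l=0 r=2: min(9,2)*2=4 best=30, r--
l=0 r=1: min(9,10)*1=9 best=30, l++

max area = 30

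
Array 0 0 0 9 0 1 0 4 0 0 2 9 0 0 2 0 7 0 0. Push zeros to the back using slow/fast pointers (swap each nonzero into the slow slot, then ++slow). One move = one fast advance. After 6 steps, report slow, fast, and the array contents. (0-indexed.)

slow=2, fast=6, a=[9, 1, 0, 0, 0, 0, 0, 4, 0, 0, 2, 9, 0, 0, 2, 0, 7, 0, 0]

slow=0 fast=0: a[fast]=0, fast++
slow=0 fast=1: a[fast]=0, fast++
slow=0 fast=2: a[fast]=0, fast++
slow=0 fast=3: a[fast]=9≠0 swap→a[0]=9, slow++,fast++
slow=1 fast=4: a[fast]=0, fast++
slow=1 fast=5: a[fast]=1≠0 swap→a[1]=1, slow++,fast++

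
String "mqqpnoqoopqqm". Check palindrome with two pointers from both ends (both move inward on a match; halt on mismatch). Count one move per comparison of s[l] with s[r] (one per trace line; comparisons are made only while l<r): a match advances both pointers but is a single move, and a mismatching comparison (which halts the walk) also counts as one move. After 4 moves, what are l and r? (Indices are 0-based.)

[0,12] 'm'=='m' → l++,r--
[1,11] 'q'=='q' → l++,r--
[2,10] 'q'=='q' → l++,r--
[3,9] 'p'=='p' → l++,r--

l=4, r=8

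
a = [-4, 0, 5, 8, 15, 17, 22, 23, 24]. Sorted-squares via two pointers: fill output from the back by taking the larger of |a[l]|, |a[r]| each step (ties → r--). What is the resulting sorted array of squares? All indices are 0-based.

[0, 16, 25, 64, 225, 289, 484, 529, 576]

[0,8] |-4|<=|24| out[8]=576 → r--
[0,7] |-4|<=|23| out[7]=529 → r--
[0,6] |-4|<=|22| out[6]=484 → r--
[0,5] |-4|<=|17| out[5]=289 → r--
[0,4] |-4|<=|15| out[4]=225 → r--
[0,3] |-4|<=|8| out[3]=64 → r--
[0,2] |-4|<=|5| out[2]=25 → r--
[0,1] |-4|>|0| out[1]=16 → l++
[1,1] |0|<=|0| out[0]=0 → r--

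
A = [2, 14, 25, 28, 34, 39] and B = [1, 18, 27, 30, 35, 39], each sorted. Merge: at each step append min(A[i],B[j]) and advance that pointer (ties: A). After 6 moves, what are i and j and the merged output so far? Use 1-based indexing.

i=4, j=4, merged so far=[1, 2, 14, 18, 25, 27]

[i=1,j=1] A[i]=2>B[j]=1 take 1 → j++
[i=1,j=2] A[i]=2<=B[j]=18 take 2 → i++
[i=2,j=2] A[i]=14<=B[j]=18 take 14 → i++
[i=3,j=2] A[i]=25>B[j]=18 take 18 → j++
[i=3,j=3] A[i]=25<=B[j]=27 take 25 → i++
[i=4,j=3] A[i]=28>B[j]=27 take 27 → j++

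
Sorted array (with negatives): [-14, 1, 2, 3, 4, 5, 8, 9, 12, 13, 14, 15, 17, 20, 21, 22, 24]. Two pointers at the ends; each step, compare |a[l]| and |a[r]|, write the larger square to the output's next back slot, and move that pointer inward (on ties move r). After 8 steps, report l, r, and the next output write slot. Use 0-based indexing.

l=0 r=16: |-14|<=|24| out[16]=576, r--
l=0 r=15: |-14|<=|22| out[15]=484, r--
l=0 r=14: |-14|<=|21| out[14]=441, r--
l=0 r=13: |-14|<=|20| out[13]=400, r--
l=0 r=12: |-14|<=|17| out[12]=289, r--
l=0 r=11: |-14|<=|15| out[11]=225, r--
l=0 r=10: |-14|<=|14| out[10]=196, r--
l=0 r=9: |-14|>|13| out[9]=196, l++

l=1, r=9, next write slot=8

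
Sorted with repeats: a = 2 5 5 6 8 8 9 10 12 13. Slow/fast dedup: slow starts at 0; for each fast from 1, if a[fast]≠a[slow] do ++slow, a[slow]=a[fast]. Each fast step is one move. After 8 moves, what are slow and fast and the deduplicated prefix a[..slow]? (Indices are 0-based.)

slow=0 fast=1: a[fast]=5≠a[slow]=2 write a[1]=5, slow++,fast++
slow=1 fast=2: a[fast]=5=a[slow] dup, fast++
slow=1 fast=3: a[fast]=6≠a[slow]=5 write a[2]=6, slow++,fast++
slow=2 fast=4: a[fast]=8≠a[slow]=6 write a[3]=8, slow++,fast++
slow=3 fast=5: a[fast]=8=a[slow] dup, fast++
slow=3 fast=6: a[fast]=9≠a[slow]=8 write a[4]=9, slow++,fast++
slow=4 fast=7: a[fast]=10≠a[slow]=9 write a[5]=10, slow++,fast++
slow=5 fast=8: a[fast]=12≠a[slow]=10 write a[6]=12, slow++,fast++

slow=6, fast=9, prefix=[2, 5, 6, 8, 9, 10, 12]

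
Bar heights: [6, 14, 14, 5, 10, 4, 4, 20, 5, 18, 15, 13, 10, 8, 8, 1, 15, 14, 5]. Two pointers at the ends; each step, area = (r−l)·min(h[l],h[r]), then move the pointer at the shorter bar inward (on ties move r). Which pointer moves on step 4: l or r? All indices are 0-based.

[0,18] min(6,5)*18=90 best=90 * → r--
[0,17] min(6,14)*17=102 best=102 * → l++
[1,17] min(14,14)*16=224 best=224 * → r--
[1,16] min(14,15)*15=210 best=224 → l++

l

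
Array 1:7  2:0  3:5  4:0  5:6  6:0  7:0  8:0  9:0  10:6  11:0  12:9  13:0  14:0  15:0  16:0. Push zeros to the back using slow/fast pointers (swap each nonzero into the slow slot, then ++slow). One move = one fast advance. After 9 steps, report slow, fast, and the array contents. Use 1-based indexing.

slow=4, fast=10, a=[7, 5, 6, 0, 0, 0, 0, 0, 0, 6, 0, 9, 0, 0, 0, 0]

(s=1,f=1) a[fast]=7≠0 swap→a[1]=7 → slow++,fast++
(s=2,f=2) a[fast]=0 → fast++
(s=2,f=3) a[fast]=5≠0 swap→a[2]=5 → slow++,fast++
(s=3,f=4) a[fast]=0 → fast++
(s=3,f=5) a[fast]=6≠0 swap→a[3]=6 → slow++,fast++
(s=4,f=6) a[fast]=0 → fast++
(s=4,f=7) a[fast]=0 → fast++
(s=4,f=8) a[fast]=0 → fast++
(s=4,f=9) a[fast]=0 → fast++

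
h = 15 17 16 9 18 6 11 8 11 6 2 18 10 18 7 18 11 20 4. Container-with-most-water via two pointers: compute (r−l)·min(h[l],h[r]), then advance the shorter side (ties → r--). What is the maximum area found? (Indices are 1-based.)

l=1 r=19: min(15,4)*18=72 best=72 *, r--
l=1 r=18: min(15,20)*17=255 best=255 *, l++
l=2 r=18: min(17,20)*16=272 best=272 *, l++
l=3 r=18: min(16,20)*15=240 best=272, l++
l=4 r=18: min(9,20)*14=126 best=272, l++
l=5 r=18: min(18,20)*13=234 best=272, l++
l=6 r=18: min(6,20)*12=72 best=272, l++
l=7 r=18: min(11,20)*11=121 best=272, l++
l=8 r=18: min(8,20)*10=80 best=272, l++
l=9 r=18: min(11,20)*9=99 best=272, l++
l=10 r=18: min(6,20)*8=48 best=272, l++
l=11 r=18: min(2,20)*7=14 best=272, l++
l=12 r=18: min(18,20)*6=108 best=272, l++
l=13 r=18: min(10,20)*5=50 best=272, l++
l=14 r=18: min(18,20)*4=72 best=272, l++
l=15 r=18: min(7,20)*3=21 best=272, l++
l=16 r=18: min(18,20)*2=36 best=272, l++
l=17 r=18: min(11,20)*1=11 best=272, l++

max area = 272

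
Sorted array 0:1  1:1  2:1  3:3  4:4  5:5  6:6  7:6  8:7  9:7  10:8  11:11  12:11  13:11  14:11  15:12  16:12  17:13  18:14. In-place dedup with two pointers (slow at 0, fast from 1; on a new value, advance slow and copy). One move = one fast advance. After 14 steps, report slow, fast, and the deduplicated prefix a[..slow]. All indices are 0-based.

slow=0 fast=1: a[fast]=1=a[slow] dup, fast++
slow=0 fast=2: a[fast]=1=a[slow] dup, fast++
slow=0 fast=3: a[fast]=3≠a[slow]=1 write a[1]=3, slow++,fast++
slow=1 fast=4: a[fast]=4≠a[slow]=3 write a[2]=4, slow++,fast++
slow=2 fast=5: a[fast]=5≠a[slow]=4 write a[3]=5, slow++,fast++
slow=3 fast=6: a[fast]=6≠a[slow]=5 write a[4]=6, slow++,fast++
slow=4 fast=7: a[fast]=6=a[slow] dup, fast++
slow=4 fast=8: a[fast]=7≠a[slow]=6 write a[5]=7, slow++,fast++
slow=5 fast=9: a[fast]=7=a[slow] dup, fast++
slow=5 fast=10: a[fast]=8≠a[slow]=7 write a[6]=8, slow++,fast++
slow=6 fast=11: a[fast]=11≠a[slow]=8 write a[7]=11, slow++,fast++
slow=7 fast=12: a[fast]=11=a[slow] dup, fast++
slow=7 fast=13: a[fast]=11=a[slow] dup, fast++
slow=7 fast=14: a[fast]=11=a[slow] dup, fast++

slow=7, fast=15, prefix=[1, 3, 4, 5, 6, 7, 8, 11]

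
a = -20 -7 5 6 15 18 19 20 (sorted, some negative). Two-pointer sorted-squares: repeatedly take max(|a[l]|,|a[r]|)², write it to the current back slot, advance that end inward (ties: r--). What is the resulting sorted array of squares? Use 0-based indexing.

l=0 r=7: |-20|<=|20| out[7]=400, r--
l=0 r=6: |-20|>|19| out[6]=400, l++
l=1 r=6: |-7|<=|19| out[5]=361, r--
l=1 r=5: |-7|<=|18| out[4]=324, r--
l=1 r=4: |-7|<=|15| out[3]=225, r--
l=1 r=3: |-7|>|6| out[2]=49, l++
l=2 r=3: |5|<=|6| out[1]=36, r--
l=2 r=2: |5|<=|5| out[0]=25, r--

[25, 36, 49, 225, 324, 361, 400, 400]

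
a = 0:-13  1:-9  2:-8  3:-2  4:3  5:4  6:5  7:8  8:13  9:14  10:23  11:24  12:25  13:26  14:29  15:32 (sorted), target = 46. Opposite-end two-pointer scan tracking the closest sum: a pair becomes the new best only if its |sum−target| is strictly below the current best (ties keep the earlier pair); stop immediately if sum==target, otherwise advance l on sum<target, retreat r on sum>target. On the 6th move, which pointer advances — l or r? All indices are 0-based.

l

[0,15] -13+32=19 d=27 * → l++
[1,15] -9+32=23 d=23 * → l++
[2,15] -8+32=24 d=22 * → l++
[3,15] -2+32=30 d=16 * → l++
[4,15] 3+32=35 d=11 * → l++
[5,15] 4+32=36 d=10 * → l++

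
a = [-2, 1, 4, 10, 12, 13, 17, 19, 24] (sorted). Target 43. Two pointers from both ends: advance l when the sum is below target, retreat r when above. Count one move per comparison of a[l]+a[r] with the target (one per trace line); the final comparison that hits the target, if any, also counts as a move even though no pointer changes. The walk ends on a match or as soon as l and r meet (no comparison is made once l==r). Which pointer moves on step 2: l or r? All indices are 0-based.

[0,8] -2+24=22 <43 → l++
[1,8] 1+24=25 <43 → l++

l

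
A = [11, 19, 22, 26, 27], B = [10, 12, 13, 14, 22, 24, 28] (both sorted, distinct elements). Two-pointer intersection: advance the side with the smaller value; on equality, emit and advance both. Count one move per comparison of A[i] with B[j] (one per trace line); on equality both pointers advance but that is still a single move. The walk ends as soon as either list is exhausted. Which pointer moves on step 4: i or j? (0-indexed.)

j

[i=0,j=0] 11>10 → j++
[i=0,j=1] 11<12 → i++
[i=1,j=1] 19>12 → j++
[i=1,j=2] 19>13 → j++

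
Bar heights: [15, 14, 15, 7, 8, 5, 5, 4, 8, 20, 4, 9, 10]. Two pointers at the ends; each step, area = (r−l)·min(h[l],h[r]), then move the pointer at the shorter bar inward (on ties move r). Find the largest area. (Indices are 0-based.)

[0,12] min(15,10)*12=120 best=120 * → r--
[0,11] min(15,9)*11=99 best=120 → r--
[0,10] min(15,4)*10=40 best=120 → r--
[0,9] min(15,20)*9=135 best=135 * → l++
[1,9] min(14,20)*8=112 best=135 → l++
[2,9] min(15,20)*7=105 best=135 → l++
[3,9] min(7,20)*6=42 best=135 → l++
[4,9] min(8,20)*5=40 best=135 → l++
[5,9] min(5,20)*4=20 best=135 → l++
[6,9] min(5,20)*3=15 best=135 → l++
[7,9] min(4,20)*2=8 best=135 → l++
[8,9] min(8,20)*1=8 best=135 → l++

max area = 135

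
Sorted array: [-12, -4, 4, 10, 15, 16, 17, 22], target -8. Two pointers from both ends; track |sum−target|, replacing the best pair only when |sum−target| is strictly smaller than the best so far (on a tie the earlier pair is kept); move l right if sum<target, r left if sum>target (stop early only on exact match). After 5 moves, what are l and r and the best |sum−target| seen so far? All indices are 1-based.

[1,8] -12+22=10 d=18 * → r--
[1,7] -12+17=5 d=13 * → r--
[1,6] -12+16=4 d=12 * → r--
[1,5] -12+15=3 d=11 * → r--
[1,4] -12+10=-2 d=6 * → r--

l=1, r=3, best |Δ|=6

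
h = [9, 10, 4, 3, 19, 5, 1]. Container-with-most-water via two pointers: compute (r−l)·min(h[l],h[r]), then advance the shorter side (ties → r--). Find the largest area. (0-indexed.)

max area = 36

[0,6] min(9,1)*6=6 best=6 * → r--
[0,5] min(9,5)*5=25 best=25 * → r--
[0,4] min(9,19)*4=36 best=36 * → l++
[1,4] min(10,19)*3=30 best=36 → l++
[2,4] min(4,19)*2=8 best=36 → l++
[3,4] min(3,19)*1=3 best=36 → l++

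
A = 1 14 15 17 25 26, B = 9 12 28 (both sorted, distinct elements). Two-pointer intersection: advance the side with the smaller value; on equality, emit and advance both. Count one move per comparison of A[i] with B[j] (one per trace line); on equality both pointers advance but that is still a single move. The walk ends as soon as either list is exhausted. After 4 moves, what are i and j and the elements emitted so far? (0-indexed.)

i=2, j=2, emitted=[]

i=0 j=0: 1<9, i++
i=1 j=0: 14>9, j++
i=1 j=1: 14>12, j++
i=1 j=2: 14<28, i++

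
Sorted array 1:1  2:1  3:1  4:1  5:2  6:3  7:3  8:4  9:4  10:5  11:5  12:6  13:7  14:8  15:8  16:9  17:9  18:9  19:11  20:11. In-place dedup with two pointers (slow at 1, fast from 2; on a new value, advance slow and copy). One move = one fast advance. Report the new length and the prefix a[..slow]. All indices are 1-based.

slow=1 fast=2: a[fast]=1=a[slow] dup, fast++
slow=1 fast=3: a[fast]=1=a[slow] dup, fast++
slow=1 fast=4: a[fast]=1=a[slow] dup, fast++
slow=1 fast=5: a[fast]=2≠a[slow]=1 write a[2]=2, slow++,fast++
slow=2 fast=6: a[fast]=3≠a[slow]=2 write a[3]=3, slow++,fast++
slow=3 fast=7: a[fast]=3=a[slow] dup, fast++
slow=3 fast=8: a[fast]=4≠a[slow]=3 write a[4]=4, slow++,fast++
slow=4 fast=9: a[fast]=4=a[slow] dup, fast++
slow=4 fast=10: a[fast]=5≠a[slow]=4 write a[5]=5, slow++,fast++
slow=5 fast=11: a[fast]=5=a[slow] dup, fast++
slow=5 fast=12: a[fast]=6≠a[slow]=5 write a[6]=6, slow++,fast++
slow=6 fast=13: a[fast]=7≠a[slow]=6 write a[7]=7, slow++,fast++
slow=7 fast=14: a[fast]=8≠a[slow]=7 write a[8]=8, slow++,fast++
slow=8 fast=15: a[fast]=8=a[slow] dup, fast++
slow=8 fast=16: a[fast]=9≠a[slow]=8 write a[9]=9, slow++,fast++
slow=9 fast=17: a[fast]=9=a[slow] dup, fast++
slow=9 fast=18: a[fast]=9=a[slow] dup, fast++
slow=9 fast=19: a[fast]=11≠a[slow]=9 write a[10]=11, slow++,fast++
slow=10 fast=20: a[fast]=11=a[slow] dup, fast++

length 10; prefix = [1, 2, 3, 4, 5, 6, 7, 8, 9, 11]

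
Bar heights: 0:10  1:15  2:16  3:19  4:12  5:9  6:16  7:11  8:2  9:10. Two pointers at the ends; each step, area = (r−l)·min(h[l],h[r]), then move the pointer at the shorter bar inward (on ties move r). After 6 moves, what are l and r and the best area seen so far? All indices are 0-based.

l=0 r=9: min(10,10)*9=90 best=90 *, r--
l=0 r=8: min(10,2)*8=16 best=90, r--
l=0 r=7: min(10,11)*7=70 best=90, l++
l=1 r=7: min(15,11)*6=66 best=90, r--
l=1 r=6: min(15,16)*5=75 best=90, l++
l=2 r=6: min(16,16)*4=64 best=90, r--

l=2, r=5, best area=90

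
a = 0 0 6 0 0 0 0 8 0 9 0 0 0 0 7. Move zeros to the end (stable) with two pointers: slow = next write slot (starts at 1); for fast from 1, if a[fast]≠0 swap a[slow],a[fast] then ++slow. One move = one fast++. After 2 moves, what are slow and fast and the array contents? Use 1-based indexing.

slow=1, fast=3, a=[0, 0, 6, 0, 0, 0, 0, 8, 0, 9, 0, 0, 0, 0, 7]

(s=1,f=1) a[fast]=0 → fast++
(s=1,f=2) a[fast]=0 → fast++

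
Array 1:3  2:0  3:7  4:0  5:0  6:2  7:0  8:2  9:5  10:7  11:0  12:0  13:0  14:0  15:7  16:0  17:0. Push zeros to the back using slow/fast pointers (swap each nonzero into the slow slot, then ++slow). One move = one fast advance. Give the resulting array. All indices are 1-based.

[3, 7, 2, 2, 5, 7, 7, 0, 0, 0, 0, 0, 0, 0, 0, 0, 0]

slow=1 fast=1: a[fast]=3≠0 swap→a[1]=3, slow++,fast++
slow=2 fast=2: a[fast]=0, fast++
slow=2 fast=3: a[fast]=7≠0 swap→a[2]=7, slow++,fast++
slow=3 fast=4: a[fast]=0, fast++
slow=3 fast=5: a[fast]=0, fast++
slow=3 fast=6: a[fast]=2≠0 swap→a[3]=2, slow++,fast++
slow=4 fast=7: a[fast]=0, fast++
slow=4 fast=8: a[fast]=2≠0 swap→a[4]=2, slow++,fast++
slow=5 fast=9: a[fast]=5≠0 swap→a[5]=5, slow++,fast++
slow=6 fast=10: a[fast]=7≠0 swap→a[6]=7, slow++,fast++
slow=7 fast=11: a[fast]=0, fast++
slow=7 fast=12: a[fast]=0, fast++
slow=7 fast=13: a[fast]=0, fast++
slow=7 fast=14: a[fast]=0, fast++
slow=7 fast=15: a[fast]=7≠0 swap→a[7]=7, slow++,fast++
slow=8 fast=16: a[fast]=0, fast++
slow=8 fast=17: a[fast]=0, fast++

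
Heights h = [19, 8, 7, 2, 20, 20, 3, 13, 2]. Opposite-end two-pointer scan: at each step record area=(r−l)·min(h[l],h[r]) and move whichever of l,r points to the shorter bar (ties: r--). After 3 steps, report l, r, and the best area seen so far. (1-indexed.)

l=1, r=6, best area=91

l=1 r=9: min(19,2)*8=16 best=16 *, r--
l=1 r=8: min(19,13)*7=91 best=91 *, r--
l=1 r=7: min(19,3)*6=18 best=91, r--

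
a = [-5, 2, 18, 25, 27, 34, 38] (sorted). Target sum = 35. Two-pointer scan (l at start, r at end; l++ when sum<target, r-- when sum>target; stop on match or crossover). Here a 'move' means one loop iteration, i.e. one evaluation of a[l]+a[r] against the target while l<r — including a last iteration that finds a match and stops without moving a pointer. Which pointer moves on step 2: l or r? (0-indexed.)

r

l=0 r=6: -5+38=33 <35, l++
l=1 r=6: 2+38=40 >35, r--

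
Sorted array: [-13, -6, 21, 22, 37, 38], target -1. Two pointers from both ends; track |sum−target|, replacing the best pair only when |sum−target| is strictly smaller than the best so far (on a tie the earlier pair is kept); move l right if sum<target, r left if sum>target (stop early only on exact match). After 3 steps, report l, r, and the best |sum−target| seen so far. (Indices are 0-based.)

l=0, r=2, best |Δ|=10

l=0 r=5: -13+38=25 d=26 *, r--
l=0 r=4: -13+37=24 d=25 *, r--
l=0 r=3: -13+22=9 d=10 *, r--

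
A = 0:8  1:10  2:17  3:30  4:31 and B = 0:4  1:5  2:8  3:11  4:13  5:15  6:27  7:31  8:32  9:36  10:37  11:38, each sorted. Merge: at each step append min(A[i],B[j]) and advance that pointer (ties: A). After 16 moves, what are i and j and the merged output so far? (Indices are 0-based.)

i=0 j=0: A[i]=8>B[j]=4 take 4, j++
i=0 j=1: A[i]=8>B[j]=5 take 5, j++
i=0 j=2: A[i]=8<=B[j]=8 take 8, i++
i=1 j=2: A[i]=10>B[j]=8 take 8, j++
i=1 j=3: A[i]=10<=B[j]=11 take 10, i++
i=2 j=3: A[i]=17>B[j]=11 take 11, j++
i=2 j=4: A[i]=17>B[j]=13 take 13, j++
i=2 j=5: A[i]=17>B[j]=15 take 15, j++
i=2 j=6: A[i]=17<=B[j]=27 take 17, i++
i=3 j=6: A[i]=30>B[j]=27 take 27, j++
i=3 j=7: A[i]=30<=B[j]=31 take 30, i++
i=4 j=7: A[i]=31<=B[j]=31 take 31, i++
i=5 j=7: A done, take B[j]=31, j++
i=5 j=8: A done, take B[j]=32, j++
i=5 j=9: A done, take B[j]=36, j++
i=5 j=10: A done, take B[j]=37, j++

i=5, j=11, merged so far=[4, 5, 8, 8, 10, 11, 13, 15, 17, 27, 30, 31, 31, 32, 36, 37]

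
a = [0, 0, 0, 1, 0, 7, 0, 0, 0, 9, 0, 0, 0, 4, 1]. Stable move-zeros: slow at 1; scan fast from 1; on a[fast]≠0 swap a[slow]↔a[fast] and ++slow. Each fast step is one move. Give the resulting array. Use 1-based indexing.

(s=1,f=1) a[fast]=0 → fast++
(s=1,f=2) a[fast]=0 → fast++
(s=1,f=3) a[fast]=0 → fast++
(s=1,f=4) a[fast]=1≠0 swap→a[1]=1 → slow++,fast++
(s=2,f=5) a[fast]=0 → fast++
(s=2,f=6) a[fast]=7≠0 swap→a[2]=7 → slow++,fast++
(s=3,f=7) a[fast]=0 → fast++
(s=3,f=8) a[fast]=0 → fast++
(s=3,f=9) a[fast]=0 → fast++
(s=3,f=10) a[fast]=9≠0 swap→a[3]=9 → slow++,fast++
(s=4,f=11) a[fast]=0 → fast++
(s=4,f=12) a[fast]=0 → fast++
(s=4,f=13) a[fast]=0 → fast++
(s=4,f=14) a[fast]=4≠0 swap→a[4]=4 → slow++,fast++
(s=5,f=15) a[fast]=1≠0 swap→a[5]=1 → slow++,fast++

[1, 7, 9, 4, 1, 0, 0, 0, 0, 0, 0, 0, 0, 0, 0]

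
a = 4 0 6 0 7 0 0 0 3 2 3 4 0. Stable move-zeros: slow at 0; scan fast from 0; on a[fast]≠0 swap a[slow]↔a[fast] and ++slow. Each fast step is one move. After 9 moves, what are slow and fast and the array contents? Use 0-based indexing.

slow=0 fast=0: a[fast]=4≠0 swap→a[0]=4, slow++,fast++
slow=1 fast=1: a[fast]=0, fast++
slow=1 fast=2: a[fast]=6≠0 swap→a[1]=6, slow++,fast++
slow=2 fast=3: a[fast]=0, fast++
slow=2 fast=4: a[fast]=7≠0 swap→a[2]=7, slow++,fast++
slow=3 fast=5: a[fast]=0, fast++
slow=3 fast=6: a[fast]=0, fast++
slow=3 fast=7: a[fast]=0, fast++
slow=3 fast=8: a[fast]=3≠0 swap→a[3]=3, slow++,fast++

slow=4, fast=9, a=[4, 6, 7, 3, 0, 0, 0, 0, 0, 2, 3, 4, 0]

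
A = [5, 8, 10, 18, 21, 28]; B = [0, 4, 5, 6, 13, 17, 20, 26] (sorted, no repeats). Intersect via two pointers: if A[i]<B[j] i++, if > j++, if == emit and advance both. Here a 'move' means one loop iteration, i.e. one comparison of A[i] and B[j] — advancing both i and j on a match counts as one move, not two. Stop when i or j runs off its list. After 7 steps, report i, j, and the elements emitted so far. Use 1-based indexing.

[i=1,j=1] 5>0 → j++
[i=1,j=2] 5>4 → j++
[i=1,j=3] 5==5 emit → i++,j++
[i=2,j=4] 8>6 → j++
[i=2,j=5] 8<13 → i++
[i=3,j=5] 10<13 → i++
[i=4,j=5] 18>13 → j++

i=4, j=6, emitted=[5]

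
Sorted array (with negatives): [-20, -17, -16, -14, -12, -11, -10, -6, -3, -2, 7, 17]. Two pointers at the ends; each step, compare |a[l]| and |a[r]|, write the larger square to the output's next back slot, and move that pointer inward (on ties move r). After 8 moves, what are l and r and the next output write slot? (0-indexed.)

l=0 r=11: |-20|>|17| out[11]=400, l++
l=1 r=11: |-17|<=|17| out[10]=289, r--
l=1 r=10: |-17|>|7| out[9]=289, l++
l=2 r=10: |-16|>|7| out[8]=256, l++
l=3 r=10: |-14|>|7| out[7]=196, l++
l=4 r=10: |-12|>|7| out[6]=144, l++
l=5 r=10: |-11|>|7| out[5]=121, l++
l=6 r=10: |-10|>|7| out[4]=100, l++

l=7, r=10, next write slot=3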